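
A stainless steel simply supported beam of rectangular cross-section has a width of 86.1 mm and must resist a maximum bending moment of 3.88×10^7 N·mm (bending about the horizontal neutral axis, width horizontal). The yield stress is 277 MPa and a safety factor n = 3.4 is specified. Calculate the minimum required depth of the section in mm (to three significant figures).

σ_allow = 277/3.4 = 81.47 MPa.
For a rectangular section σ = 6M/(bh²), so h² = 6M/(b σ_allow) = 6×3.8800×10^7/(86.1×81.47) = 33190 mm².
h = 182.2 mm.

h = 182 mm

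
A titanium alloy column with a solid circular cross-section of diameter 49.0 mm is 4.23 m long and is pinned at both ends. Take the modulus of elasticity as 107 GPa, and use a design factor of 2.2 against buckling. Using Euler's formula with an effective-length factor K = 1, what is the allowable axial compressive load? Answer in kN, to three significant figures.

P_allow = 7.59 kN

I = πd⁴/64 = π×49.0⁴/64 = 283000 mm⁴.
Effective length L_e = KL = 1×4.23 m = 4230 mm.
Euler critical load P_cr = π²EI/L_e² = π²×107000×283000/4230² = 16700 N.
P_allow = P_cr/n = 16700/2.2 = 7592 N.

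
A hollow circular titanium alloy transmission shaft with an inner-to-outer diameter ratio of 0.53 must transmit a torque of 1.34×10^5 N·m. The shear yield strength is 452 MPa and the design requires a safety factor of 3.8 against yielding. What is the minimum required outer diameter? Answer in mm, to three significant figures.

τ_allow = 452/3.8 = 118.9 MPa.
For a hollow shaft τ = 16T/[πd_o³(1−k⁴)] with k = 0.53, so 1−k⁴ = 0.9211.
d_o³ = 16T/[π τ_allow (1−k⁴)] = 16×1.3400×10^8/(π×118.9×0.9211) = 6.229×10^6 mm³.
d_o = 184.0 mm.

d_o = 184 mm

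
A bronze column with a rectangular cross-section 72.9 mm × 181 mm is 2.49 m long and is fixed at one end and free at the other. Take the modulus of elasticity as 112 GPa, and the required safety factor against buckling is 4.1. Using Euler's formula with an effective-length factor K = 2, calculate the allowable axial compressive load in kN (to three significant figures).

Buckling occurs about the weak axis: I_min = h·b³/12 = 181×72.9³/12 = 5.844×10^6 mm⁴ (b = 72.9 mm is the smaller dimension).
Effective length L_e = KL = 2×2.49 m = 4980 mm.
Euler critical load P_cr = π²EI/L_e² = π²×112000×5.844×10^6/4980² = 260500 N.
P_allow = P_cr/n = 260500/4.1 = 63530 N.

P_allow = 63.5 kN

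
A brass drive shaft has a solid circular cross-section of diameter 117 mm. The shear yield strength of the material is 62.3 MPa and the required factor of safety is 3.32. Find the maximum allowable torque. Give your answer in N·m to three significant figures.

τ_allow = 62.3/3.32 = 18.77 MPa.
For a solid shaft T_allow = τ_allow·πd³/16; πd³/16 = π×117³/16 = 314500 mm³.
T_allow = 18.77×314500 = 5.901×10^6 N·mm = 5901 N·m.

T_allow = 5900 N·m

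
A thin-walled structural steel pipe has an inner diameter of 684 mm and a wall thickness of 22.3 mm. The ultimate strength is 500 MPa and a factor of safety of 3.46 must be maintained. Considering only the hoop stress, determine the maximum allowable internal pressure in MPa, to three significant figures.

p_allow = 9.42 MPa

σ_allow = 500/3.46 = 144.5 MPa.
σ_h = pD/(2t) → p_allow = 2σ_allow t/D = 2×144.5×22.3/684 = 9.423 MPa.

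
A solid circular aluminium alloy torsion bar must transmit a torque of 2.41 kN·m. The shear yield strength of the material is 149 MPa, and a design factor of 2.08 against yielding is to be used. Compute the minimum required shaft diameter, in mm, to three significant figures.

Allowable shear stress τ_allow = 149/2.08 = 71.63 MPa.
For a solid shaft τ = 16T/(πd³), so d³ = 16T/(π τ_allow) = 16×2410000/(π×71.63) = 171300 mm³.
d = (171300)^(1/3) = 55.54 mm.

d = 55.5 mm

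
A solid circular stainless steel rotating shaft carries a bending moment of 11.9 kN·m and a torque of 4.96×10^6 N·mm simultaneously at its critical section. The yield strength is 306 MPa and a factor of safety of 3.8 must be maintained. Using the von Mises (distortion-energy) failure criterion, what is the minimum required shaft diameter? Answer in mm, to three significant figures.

d = 117 mm

σ_allow = σ_y/n = 306/3.8 = 80.53 MPa.
For a solid shaft σ_b = 32M/(πd³) and τ = 16T/(πd³), so the von Mises stress is σ' = (16/πd³)·√(4M²+3T²).
√(4M²+3T²) = √(4×(1.190×10^7)² + 3×(4.960×10^6)²) = 2.530×10^7 N·mm.
d³ = 16×2.530×10^7/(π×80.53) = 1.600×10^6 mm³.
d = 117.0 mm.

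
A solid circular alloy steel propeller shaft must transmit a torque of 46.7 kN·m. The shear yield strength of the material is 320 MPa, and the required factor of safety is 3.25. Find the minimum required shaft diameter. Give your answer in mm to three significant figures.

Allowable shear stress τ_allow = 320/3.25 = 98.46 MPa.
For a solid shaft τ = 16T/(πd³), so d³ = 16T/(π τ_allow) = 16×4.6700×10^7/(π×98.46) = 2.416×10^6 mm³.
d = (2.416×10^6)^(1/3) = 134.2 mm.

d = 134 mm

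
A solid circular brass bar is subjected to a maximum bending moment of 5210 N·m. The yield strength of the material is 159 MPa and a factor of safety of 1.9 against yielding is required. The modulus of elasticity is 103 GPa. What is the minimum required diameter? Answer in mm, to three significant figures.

d = 85.9 mm

σ_allow = 159/1.9 = 83.68 MPa.
For a solid circular section σ = 32M/(πd³), so d³ = 32M/(π σ_allow) = 32×5210000/(π×83.68) = 634200 mm³.
d = 85.91 mm.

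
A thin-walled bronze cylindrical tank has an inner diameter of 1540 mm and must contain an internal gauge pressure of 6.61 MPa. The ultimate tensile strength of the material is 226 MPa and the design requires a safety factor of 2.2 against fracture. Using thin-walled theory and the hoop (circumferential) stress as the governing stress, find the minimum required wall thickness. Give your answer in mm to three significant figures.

σ_allow = 226/2.2 = 102.7 MPa.
Hoop stress σ_h = pD/(2t), so t = pD/(2σ_allow) = 6.61×1540/(2×102.7) = 49.55 mm.

t = 49.5 mm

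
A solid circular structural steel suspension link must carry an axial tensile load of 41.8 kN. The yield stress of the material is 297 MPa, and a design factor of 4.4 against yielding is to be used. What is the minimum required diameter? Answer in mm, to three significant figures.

d = 28.1 mm

Allowable stress σ_allow = 297/4.4 = 67.50 MPa.
Required area A = F/σ_allow = 41800/67.50 = 619.3 mm².
A = πd²/4 → d = √(4A/π) = 28.08 mm.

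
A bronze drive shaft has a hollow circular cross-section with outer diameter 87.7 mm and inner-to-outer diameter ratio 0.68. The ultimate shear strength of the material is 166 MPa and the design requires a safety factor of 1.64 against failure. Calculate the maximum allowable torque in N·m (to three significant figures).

T_allow = 10500 N·m

τ_allow = 166/1.64 = 101.2 MPa.
For a hollow shaft T_allow = τ_allow·πd_o³(1−k⁴)/16 with 1−k⁴ = 0.7862, so πd_o³(1−k⁴)/16 = 104100 mm³.
T_allow = 101.2×104100 = 1.054×10^7 N·mm = 10540 N·m.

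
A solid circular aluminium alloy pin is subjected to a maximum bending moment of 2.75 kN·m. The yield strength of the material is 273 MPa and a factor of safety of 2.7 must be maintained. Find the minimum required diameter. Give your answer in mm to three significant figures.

d = 65.2 mm

σ_allow = 273/2.7 = 101.1 MPa.
For a solid circular section σ = 32M/(πd³), so d³ = 32M/(π σ_allow) = 32×2750000/(π×101.1) = 277000 mm³.
d = 65.19 mm.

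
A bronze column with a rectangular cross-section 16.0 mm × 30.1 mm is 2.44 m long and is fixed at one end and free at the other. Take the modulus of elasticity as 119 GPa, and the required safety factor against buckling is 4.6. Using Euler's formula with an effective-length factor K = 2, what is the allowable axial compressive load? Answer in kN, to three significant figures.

P_allow = 0.110 kN

Buckling occurs about the weak axis: I_min = h·b³/12 = 30.1×16.0³/12 = 10270 mm⁴ (b = 16.0 mm is the smaller dimension).
Effective length L_e = KL = 2×2.44 m = 4880 mm.
Euler critical load P_cr = π²EI/L_e² = π²×119000×10270/4880² = 506.7 N.
P_allow = P_cr/n = 506.7/4.6 = 110.2 N.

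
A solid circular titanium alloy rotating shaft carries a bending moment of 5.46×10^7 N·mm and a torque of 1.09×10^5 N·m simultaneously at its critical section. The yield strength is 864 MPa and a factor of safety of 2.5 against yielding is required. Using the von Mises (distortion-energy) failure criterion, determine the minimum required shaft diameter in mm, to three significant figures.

d = 148 mm

σ_allow = σ_y/n = 864/2.5 = 345.6 MPa.
For a solid shaft σ_b = 32M/(πd³) and τ = 16T/(πd³), so the von Mises stress is σ' = (16/πd³)·√(4M²+3T²).
√(4M²+3T²) = √(4×(5.460×10^7)² + 3×(1.090×10^8)²) = 2.181×10^8 N·mm.
d³ = 16×2.181×10^8/(π×345.6) = 3.214×10^6 mm³.
d = 147.6 mm.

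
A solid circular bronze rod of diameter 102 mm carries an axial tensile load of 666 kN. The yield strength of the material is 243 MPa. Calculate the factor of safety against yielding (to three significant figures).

A = πd²/4 = 8171 mm².
σ = F/A = 666000/8171 = 81.50 MPa.
n = 243/81.50 = 2.981.

n = 2.98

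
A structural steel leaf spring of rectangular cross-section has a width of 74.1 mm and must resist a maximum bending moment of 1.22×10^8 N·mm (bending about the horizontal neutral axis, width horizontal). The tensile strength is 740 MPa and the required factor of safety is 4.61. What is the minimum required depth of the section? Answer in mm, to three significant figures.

σ_allow = 740/4.61 = 160.5 MPa.
For a rectangular section σ = 6M/(bh²), so h² = 6M/(b σ_allow) = 6×1.2200×10^8/(74.1×160.5) = 61540 mm².
h = 248.1 mm.

h = 248 mm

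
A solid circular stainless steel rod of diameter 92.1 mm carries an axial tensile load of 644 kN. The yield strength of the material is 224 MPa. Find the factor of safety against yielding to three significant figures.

A = πd²/4 = 6662 mm².
σ = F/A = 644000/6662 = 96.67 MPa.
n = 224/96.67 = 2.317.

n = 2.32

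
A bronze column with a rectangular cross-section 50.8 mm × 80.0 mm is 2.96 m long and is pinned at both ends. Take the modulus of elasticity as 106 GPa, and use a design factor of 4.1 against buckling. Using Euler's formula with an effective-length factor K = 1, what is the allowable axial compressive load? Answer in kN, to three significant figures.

Buckling occurs about the weak axis: I_min = h·b³/12 = 80.0×50.8³/12 = 874000 mm⁴ (b = 50.8 mm is the smaller dimension).
Effective length L_e = KL = 1×2.96 m = 2960 mm.
Euler critical load P_cr = π²EI/L_e² = π²×106000×874000/2960² = 104400 N.
P_allow = P_cr/n = 104400/4.1 = 25450 N.

P_allow = 25.5 kN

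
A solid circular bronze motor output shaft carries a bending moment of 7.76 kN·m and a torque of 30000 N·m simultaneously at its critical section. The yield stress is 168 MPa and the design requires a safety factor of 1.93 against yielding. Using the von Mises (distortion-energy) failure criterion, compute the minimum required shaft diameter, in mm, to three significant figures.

d = 147 mm

σ_allow = σ_y/n = 168/1.93 = 87.05 MPa.
For a solid shaft σ_b = 32M/(πd³) and τ = 16T/(πd³), so the von Mises stress is σ' = (16/πd³)·√(4M²+3T²).
√(4M²+3T²) = √(4×(7.760×10^6)² + 3×(3.000×10^7)²) = 5.423×10^7 N·mm.
d³ = 16×5.423×10^7/(π×87.05) = 3.173×10^6 mm³.
d = 146.9 mm.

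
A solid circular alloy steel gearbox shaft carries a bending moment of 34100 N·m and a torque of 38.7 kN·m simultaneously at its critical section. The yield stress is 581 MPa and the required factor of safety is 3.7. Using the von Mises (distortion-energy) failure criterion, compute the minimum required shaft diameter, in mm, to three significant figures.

σ_allow = σ_y/n = 581/3.7 = 157.0 MPa.
For a solid shaft σ_b = 32M/(πd³) and τ = 16T/(πd³), so the von Mises stress is σ' = (16/πd³)·√(4M²+3T²).
√(4M²+3T²) = √(4×(3.410×10^7)² + 3×(3.870×10^7)²) = 9.563×10^7 N·mm.
d³ = 16×9.563×10^7/(π×157.0) = 3.101×10^6 mm³.
d = 145.8 mm.

d = 146 mm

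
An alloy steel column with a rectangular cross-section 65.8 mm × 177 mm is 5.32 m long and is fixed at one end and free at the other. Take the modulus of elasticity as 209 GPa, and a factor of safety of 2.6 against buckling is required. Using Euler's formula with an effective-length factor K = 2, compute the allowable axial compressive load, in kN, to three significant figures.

Buckling occurs about the weak axis: I_min = h·b³/12 = 177×65.8³/12 = 4.202×10^6 mm⁴ (b = 65.8 mm is the smaller dimension).
Effective length L_e = KL = 2×5.32 m = 10640 mm.
Euler critical load P_cr = π²EI/L_e² = π²×209000×4.202×10^6/10640² = 76570 N.
P_allow = P_cr/n = 76570/2.6 = 29450 N.

P_allow = 29.4 kN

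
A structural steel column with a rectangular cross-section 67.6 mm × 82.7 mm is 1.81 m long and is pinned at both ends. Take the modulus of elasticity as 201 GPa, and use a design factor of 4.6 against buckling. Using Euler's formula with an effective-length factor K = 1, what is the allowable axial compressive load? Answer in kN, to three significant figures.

P_allow = 280 kN

Buckling occurs about the weak axis: I_min = h·b³/12 = 82.7×67.6³/12 = 2.129×10^6 mm⁴ (b = 67.6 mm is the smaller dimension).
Effective length L_e = KL = 1×1.81 m = 1810 mm.
Euler critical load P_cr = π²EI/L_e² = π²×201000×2.129×10^6/1810² = 1.289×10^6 N.
P_allow = P_cr/n = 1.289×10^6/4.6 = 280200 N.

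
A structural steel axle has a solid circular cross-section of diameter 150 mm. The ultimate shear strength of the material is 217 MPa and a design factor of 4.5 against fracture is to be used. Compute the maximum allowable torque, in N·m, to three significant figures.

T_allow = 32000 N·m

τ_allow = 217/4.5 = 48.22 MPa.
For a solid shaft T_allow = τ_allow·πd³/16; πd³/16 = π×150³/16 = 662700 mm³.
T_allow = 48.22×662700 = 3.196×10^7 N·mm = 31960 N·m.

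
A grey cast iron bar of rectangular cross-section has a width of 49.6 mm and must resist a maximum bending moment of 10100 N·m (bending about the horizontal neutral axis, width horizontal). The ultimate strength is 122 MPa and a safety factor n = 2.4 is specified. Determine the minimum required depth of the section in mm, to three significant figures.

h = 155 mm

σ_allow = 122/2.4 = 50.83 MPa.
For a rectangular section σ = 6M/(bh²), so h² = 6M/(b σ_allow) = 6×1.0100×10^7/(49.6×50.83) = 24030 mm².
h = 155.0 mm.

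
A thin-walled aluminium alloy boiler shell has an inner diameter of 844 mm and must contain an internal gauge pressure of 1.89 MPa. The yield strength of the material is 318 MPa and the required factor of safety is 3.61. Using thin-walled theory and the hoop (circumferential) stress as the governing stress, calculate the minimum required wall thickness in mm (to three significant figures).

σ_allow = 318/3.61 = 88.09 MPa.
Hoop stress σ_h = pD/(2t), so t = pD/(2σ_allow) = 1.89×844/(2×88.09) = 9.054 mm.

t = 9.05 mm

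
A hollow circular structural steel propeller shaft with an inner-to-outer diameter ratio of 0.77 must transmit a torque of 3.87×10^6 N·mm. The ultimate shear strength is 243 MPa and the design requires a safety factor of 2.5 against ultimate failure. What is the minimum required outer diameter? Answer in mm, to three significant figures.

τ_allow = 243/2.5 = 97.20 MPa.
For a hollow shaft τ = 16T/[πd_o³(1−k⁴)] with k = 0.77, so 1−k⁴ = 0.6485.
d_o³ = 16T/[π τ_allow (1−k⁴)] = 16×3870000/(π×97.20×0.6485) = 312700 mm³.
d_o = 67.87 mm.

d_o = 67.9 mm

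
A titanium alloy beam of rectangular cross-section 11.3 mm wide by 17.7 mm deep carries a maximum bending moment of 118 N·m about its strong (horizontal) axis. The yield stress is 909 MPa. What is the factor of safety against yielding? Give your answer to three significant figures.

Section modulus S = bh²/6 = 11.3×17.7²/6 = 590.0 mm³.
σ = M/S = 118000/590.0 = 200.0 MPa.
n = 909/200.0 = 4.545.

n = 4.55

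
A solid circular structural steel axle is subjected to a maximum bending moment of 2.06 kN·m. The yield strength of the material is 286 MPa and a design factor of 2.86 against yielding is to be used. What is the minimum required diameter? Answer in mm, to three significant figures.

d = 59.4 mm

σ_allow = 286/2.86 = 100.0 MPa.
For a solid circular section σ = 32M/(πd³), so d³ = 32M/(π σ_allow) = 32×2060000/(π×100.0) = 209800 mm³.
d = 59.42 mm.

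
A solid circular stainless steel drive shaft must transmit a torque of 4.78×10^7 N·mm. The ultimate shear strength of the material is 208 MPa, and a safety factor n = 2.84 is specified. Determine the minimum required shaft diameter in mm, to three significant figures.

d = 149 mm

Allowable shear stress τ_allow = 208/2.84 = 73.24 MPa.
For a solid shaft τ = 16T/(πd³), so d³ = 16T/(π τ_allow) = 16×4.7800×10^7/(π×73.24) = 3.324×10^6 mm³.
d = (3.324×10^6)^(1/3) = 149.2 mm.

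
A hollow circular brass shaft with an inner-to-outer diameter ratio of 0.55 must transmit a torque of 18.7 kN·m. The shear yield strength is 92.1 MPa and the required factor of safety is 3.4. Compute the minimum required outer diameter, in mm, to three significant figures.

τ_allow = 92.1/3.4 = 27.09 MPa.
For a hollow shaft τ = 16T/[πd_o³(1−k⁴)] with k = 0.55, so 1−k⁴ = 0.9085.
d_o³ = 16T/[π τ_allow (1−k⁴)] = 16×1.8700×10^7/(π×27.09×0.9085) = 3.870×10^6 mm³.
d_o = 157.0 mm.

d_o = 157 mm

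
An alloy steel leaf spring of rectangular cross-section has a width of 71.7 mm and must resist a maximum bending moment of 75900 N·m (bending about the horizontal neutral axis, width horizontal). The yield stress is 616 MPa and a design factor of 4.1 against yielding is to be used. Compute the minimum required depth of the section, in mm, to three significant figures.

σ_allow = 616/4.1 = 150.2 MPa.
For a rectangular section σ = 6M/(bh²), so h² = 6M/(b σ_allow) = 6×7.5900×10^7/(71.7×150.2) = 42270 mm².
h = 205.6 mm.

h = 206 mm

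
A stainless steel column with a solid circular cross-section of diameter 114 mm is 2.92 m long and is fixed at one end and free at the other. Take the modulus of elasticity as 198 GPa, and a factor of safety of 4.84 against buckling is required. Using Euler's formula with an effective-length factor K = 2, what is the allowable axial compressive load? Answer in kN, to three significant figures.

P_allow = 98.1 kN

I = πd⁴/64 = π×114⁴/64 = 8.291×10^6 mm⁴.
Effective length L_e = KL = 2×2.92 m = 5840 mm.
Euler critical load P_cr = π²EI/L_e² = π²×198000×8.291×10^6/5840² = 475000 N.
P_allow = P_cr/n = 475000/4.84 = 98150 N.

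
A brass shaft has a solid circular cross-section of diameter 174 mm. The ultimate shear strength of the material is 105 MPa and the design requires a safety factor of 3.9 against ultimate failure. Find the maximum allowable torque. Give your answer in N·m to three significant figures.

τ_allow = 105/3.9 = 26.92 MPa.
For a solid shaft T_allow = τ_allow·πd³/16; πd³/16 = π×174³/16 = 1.034×10^6 mm³.
T_allow = 26.92×1.034×10^6 = 2.785×10^7 N·mm = 27850 N·m.

T_allow = 27800 N·m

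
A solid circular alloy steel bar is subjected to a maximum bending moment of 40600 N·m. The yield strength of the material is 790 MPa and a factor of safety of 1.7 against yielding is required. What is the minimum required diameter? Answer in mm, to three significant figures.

σ_allow = 790/1.7 = 464.7 MPa.
For a solid circular section σ = 32M/(πd³), so d³ = 32M/(π σ_allow) = 32×4.0600×10^7/(π×464.7) = 889900 mm³.
d = 96.19 mm.

d = 96.2 mm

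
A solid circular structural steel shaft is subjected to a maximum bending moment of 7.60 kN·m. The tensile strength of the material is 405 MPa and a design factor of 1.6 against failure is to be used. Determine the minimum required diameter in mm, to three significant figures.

σ_allow = 405/1.6 = 253.1 MPa.
For a solid circular section σ = 32M/(πd³), so d³ = 32M/(π σ_allow) = 32×7600000/(π×253.1) = 305800 mm³.
d = 67.37 mm.

d = 67.4 mm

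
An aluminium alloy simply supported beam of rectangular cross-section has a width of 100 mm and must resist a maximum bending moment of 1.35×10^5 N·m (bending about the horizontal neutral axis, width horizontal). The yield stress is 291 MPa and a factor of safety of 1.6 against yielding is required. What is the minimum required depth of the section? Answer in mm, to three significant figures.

σ_allow = 291/1.6 = 181.9 MPa.
For a rectangular section σ = 6M/(bh²), so h² = 6M/(b σ_allow) = 6×1.3500×10^8/(100×181.9) = 44540 mm².
h = 211.0 mm.

h = 211 mm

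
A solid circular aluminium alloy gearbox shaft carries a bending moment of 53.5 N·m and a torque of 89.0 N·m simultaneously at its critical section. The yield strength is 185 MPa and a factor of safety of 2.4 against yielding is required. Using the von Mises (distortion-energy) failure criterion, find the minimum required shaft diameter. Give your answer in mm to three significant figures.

d = 23.1 mm

σ_allow = σ_y/n = 185/2.4 = 77.08 MPa.
For a solid shaft σ_b = 32M/(πd³) and τ = 16T/(πd³), so the von Mises stress is σ' = (16/πd³)·√(4M²+3T²).
√(4M²+3T²) = √(4×(53500)² + 3×(89000)²) = 187600 N·mm.
d³ = 16×187600/(π×77.08) = 12400 mm³.
d = 23.14 mm.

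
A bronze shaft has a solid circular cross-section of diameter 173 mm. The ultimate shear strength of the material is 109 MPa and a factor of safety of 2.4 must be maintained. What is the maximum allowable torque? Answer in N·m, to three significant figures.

T_allow = 46200 N·m

τ_allow = 109/2.4 = 45.42 MPa.
For a solid shaft T_allow = τ_allow·πd³/16; πd³/16 = π×173³/16 = 1.017×10^6 mm³.
T_allow = 45.42×1.017×10^6 = 4.617×10^7 N·mm = 46170 N·m.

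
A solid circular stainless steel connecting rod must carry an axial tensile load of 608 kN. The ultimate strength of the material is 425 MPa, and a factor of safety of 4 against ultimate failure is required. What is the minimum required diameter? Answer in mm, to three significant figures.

d = 85.4 mm

Allowable stress σ_allow = 425/4 = 106.2 MPa.
Required area A = F/σ_allow = 608000/106.2 = 5722 mm².
A = πd²/4 → d = √(4A/π) = 85.36 mm.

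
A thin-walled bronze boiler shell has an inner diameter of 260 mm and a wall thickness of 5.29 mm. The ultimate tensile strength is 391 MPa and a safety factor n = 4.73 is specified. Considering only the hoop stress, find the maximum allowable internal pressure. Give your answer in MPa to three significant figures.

σ_allow = 391/4.73 = 82.66 MPa.
σ_h = pD/(2t) → p_allow = 2σ_allow t/D = 2×82.66×5.29/260 = 3.364 MPa.

p_allow = 3.36 MPa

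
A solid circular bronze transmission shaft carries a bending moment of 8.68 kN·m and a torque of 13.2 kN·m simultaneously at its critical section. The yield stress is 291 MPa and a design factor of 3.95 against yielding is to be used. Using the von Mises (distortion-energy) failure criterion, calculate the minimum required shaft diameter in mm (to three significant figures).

d = 126 mm

σ_allow = σ_y/n = 291/3.95 = 73.67 MPa.
For a solid shaft σ_b = 32M/(πd³) and τ = 16T/(πd³), so the von Mises stress is σ' = (16/πd³)·√(4M²+3T²).
√(4M²+3T²) = √(4×(8.680×10^6)² + 3×(1.320×10^7)²) = 2.871×10^7 N·mm.
d³ = 16×2.871×10^7/(π×73.67) = 1.985×10^6 mm³.
d = 125.7 mm.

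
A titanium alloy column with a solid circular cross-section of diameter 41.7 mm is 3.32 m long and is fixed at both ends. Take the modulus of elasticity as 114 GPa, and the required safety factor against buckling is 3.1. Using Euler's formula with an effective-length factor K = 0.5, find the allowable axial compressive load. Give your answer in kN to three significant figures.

I = πd⁴/64 = π×41.7⁴/64 = 148400 mm⁴.
Effective length L_e = KL = 0.5×3.32 m = 1660 mm.
Euler critical load P_cr = π²EI/L_e² = π²×114000×148400/1660² = 60600 N.
P_allow = P_cr/n = 60600/3.1 = 19550 N.

P_allow = 19.5 kN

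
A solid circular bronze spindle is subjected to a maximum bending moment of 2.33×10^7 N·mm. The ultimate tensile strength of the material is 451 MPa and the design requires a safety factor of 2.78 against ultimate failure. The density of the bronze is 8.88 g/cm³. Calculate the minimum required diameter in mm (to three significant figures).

d = 114 mm

σ_allow = 451/2.78 = 162.2 MPa.
For a solid circular section σ = 32M/(πd³), so d³ = 32M/(π σ_allow) = 32×2.3300×10^7/(π×162.2) = 1.463×10^6 mm³.
d = 113.5 mm.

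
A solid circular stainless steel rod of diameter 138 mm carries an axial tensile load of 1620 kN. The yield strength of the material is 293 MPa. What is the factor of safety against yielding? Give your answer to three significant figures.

A = πd²/4 = 14960 mm².
σ = F/A = 1620000/14960 = 108.3 MPa.
n = 293/108.3 = 2.705.

n = 2.71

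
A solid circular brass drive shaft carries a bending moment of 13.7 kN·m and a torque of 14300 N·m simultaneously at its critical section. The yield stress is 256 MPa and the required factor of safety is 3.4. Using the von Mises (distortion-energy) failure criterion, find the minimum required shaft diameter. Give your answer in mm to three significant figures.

d = 136 mm

σ_allow = σ_y/n = 256/3.4 = 75.29 MPa.
For a solid shaft σ_b = 32M/(πd³) and τ = 16T/(πd³), so the von Mises stress is σ' = (16/πd³)·√(4M²+3T²).
√(4M²+3T²) = √(4×(1.370×10^7)² + 3×(1.430×10^7)²) = 3.694×10^7 N·mm.
d³ = 16×3.694×10^7/(π×75.29) = 2.498×10^6 mm³.
d = 135.7 mm.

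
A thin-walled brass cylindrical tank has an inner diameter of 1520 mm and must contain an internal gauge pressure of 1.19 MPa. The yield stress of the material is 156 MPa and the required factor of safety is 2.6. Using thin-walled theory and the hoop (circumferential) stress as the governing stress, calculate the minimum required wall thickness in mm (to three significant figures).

σ_allow = 156/2.6 = 60.00 MPa.
Hoop stress σ_h = pD/(2t), so t = pD/(2σ_allow) = 1.19×1520/(2×60.00) = 15.07 mm.

t = 15.1 mm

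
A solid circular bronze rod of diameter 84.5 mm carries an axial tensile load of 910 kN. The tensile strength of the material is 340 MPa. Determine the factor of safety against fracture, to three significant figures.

n = 2.10

A = πd²/4 = 5608 mm².
σ = F/A = 910000/5608 = 162.3 MPa.
n = 340/162.3 = 2.095.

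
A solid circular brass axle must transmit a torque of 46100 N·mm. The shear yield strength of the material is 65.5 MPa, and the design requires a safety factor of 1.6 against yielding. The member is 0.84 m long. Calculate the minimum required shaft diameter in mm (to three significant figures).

d = 17.9 mm

Allowable shear stress τ_allow = 65.5/1.6 = 40.94 MPa.
For a solid shaft τ = 16T/(πd³), so d³ = 16T/(π τ_allow) = 16×46100/(π×40.94) = 5735 mm³.
d = (5735)^(1/3) = 17.90 mm.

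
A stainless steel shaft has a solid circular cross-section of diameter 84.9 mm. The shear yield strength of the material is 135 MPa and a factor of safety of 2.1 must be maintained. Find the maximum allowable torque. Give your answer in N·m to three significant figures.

τ_allow = 135/2.1 = 64.29 MPa.
For a solid shaft T_allow = τ_allow·πd³/16; πd³/16 = π×84.9³/16 = 120200 mm³.
T_allow = 64.29×120200 = 7.724×10^6 N·mm = 7724 N·m.

T_allow = 7720 N·m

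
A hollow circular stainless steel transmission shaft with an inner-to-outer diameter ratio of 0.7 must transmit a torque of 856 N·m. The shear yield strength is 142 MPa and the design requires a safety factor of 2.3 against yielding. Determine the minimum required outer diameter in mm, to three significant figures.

d_o = 45.3 mm

τ_allow = 142/2.3 = 61.74 MPa.
For a hollow shaft τ = 16T/[πd_o³(1−k⁴)] with k = 0.7, so 1−k⁴ = 0.7599.
d_o³ = 16T/[π τ_allow (1−k⁴)] = 16×856000/(π×61.74×0.7599) = 92920 mm³.
d_o = 45.29 mm.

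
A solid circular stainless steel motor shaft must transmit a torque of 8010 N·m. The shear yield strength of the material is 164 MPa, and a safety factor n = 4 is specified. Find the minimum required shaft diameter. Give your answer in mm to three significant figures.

Allowable shear stress τ_allow = 164/4 = 41.00 MPa.
For a solid shaft τ = 16T/(πd³), so d³ = 16T/(π τ_allow) = 16×8010000/(π×41.00) = 995000 mm³.
d = (995000)^(1/3) = 99.83 mm.

d = 99.8 mm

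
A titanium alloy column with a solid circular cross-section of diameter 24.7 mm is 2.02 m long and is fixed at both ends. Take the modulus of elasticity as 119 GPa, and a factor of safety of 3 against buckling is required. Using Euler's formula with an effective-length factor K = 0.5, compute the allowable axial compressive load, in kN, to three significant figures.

P_allow = 7.01 kN

I = πd⁴/64 = π×24.7⁴/64 = 18270 mm⁴.
Effective length L_e = KL = 0.5×2.02 m = 1010 mm.
Euler critical load P_cr = π²EI/L_e² = π²×119000×18270/1010² = 21040 N.
P_allow = P_cr/n = 21040/3 = 7012 N.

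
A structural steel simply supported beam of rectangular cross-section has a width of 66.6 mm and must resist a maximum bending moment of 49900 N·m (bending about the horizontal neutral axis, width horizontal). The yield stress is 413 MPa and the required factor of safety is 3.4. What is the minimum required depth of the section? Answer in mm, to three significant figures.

σ_allow = 413/3.4 = 121.5 MPa.
For a rectangular section σ = 6M/(bh²), so h² = 6M/(b σ_allow) = 6×4.9900×10^7/(66.6×121.5) = 37010 mm².
h = 192.4 mm.

h = 192 mm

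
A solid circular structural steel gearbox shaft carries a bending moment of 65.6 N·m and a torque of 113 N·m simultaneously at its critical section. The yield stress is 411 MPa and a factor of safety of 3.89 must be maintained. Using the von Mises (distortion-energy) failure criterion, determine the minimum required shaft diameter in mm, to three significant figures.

σ_allow = σ_y/n = 411/3.89 = 105.7 MPa.
For a solid shaft σ_b = 32M/(πd³) and τ = 16T/(πd³), so the von Mises stress is σ' = (16/πd³)·√(4M²+3T²).
√(4M²+3T²) = √(4×(65600)² + 3×(113000)²) = 235600 N·mm.
d³ = 16×235600/(π×105.7) = 11360 mm³.
d = 22.48 mm.

d = 22.5 mm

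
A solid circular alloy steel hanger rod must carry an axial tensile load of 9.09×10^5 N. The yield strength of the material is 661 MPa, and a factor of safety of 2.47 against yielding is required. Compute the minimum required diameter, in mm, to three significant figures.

Allowable stress σ_allow = 661/2.47 = 267.6 MPa.
Required area A = F/σ_allow = 909000/267.6 = 3397 mm².
A = πd²/4 → d = √(4A/π) = 65.76 mm.

d = 65.8 mm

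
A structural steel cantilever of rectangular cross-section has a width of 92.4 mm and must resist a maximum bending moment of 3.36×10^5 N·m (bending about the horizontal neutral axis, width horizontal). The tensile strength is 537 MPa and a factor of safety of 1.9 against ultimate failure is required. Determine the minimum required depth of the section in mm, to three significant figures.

h = 278 mm

σ_allow = 537/1.9 = 282.6 MPa.
For a rectangular section σ = 6M/(bh²), so h² = 6M/(b σ_allow) = 6×3.3600×10^8/(92.4×282.6) = 77200 mm².
h = 277.8 mm.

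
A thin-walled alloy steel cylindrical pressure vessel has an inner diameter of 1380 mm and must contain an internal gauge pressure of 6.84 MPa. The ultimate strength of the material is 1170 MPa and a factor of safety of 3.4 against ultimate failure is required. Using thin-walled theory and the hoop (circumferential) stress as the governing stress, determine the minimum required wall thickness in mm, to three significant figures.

t = 13.7 mm

σ_allow = 1170/3.4 = 344.1 MPa.
Hoop stress σ_h = pD/(2t), so t = pD/(2σ_allow) = 6.84×1380/(2×344.1) = 13.72 mm.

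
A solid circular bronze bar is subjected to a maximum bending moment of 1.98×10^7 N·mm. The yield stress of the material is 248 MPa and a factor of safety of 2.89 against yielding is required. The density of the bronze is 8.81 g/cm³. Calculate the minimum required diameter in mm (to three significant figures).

σ_allow = 248/2.89 = 85.81 MPa.
For a solid circular section σ = 32M/(πd³), so d³ = 32M/(π σ_allow) = 32×1.9800×10^7/(π×85.81) = 2.350×10^6 mm³.
d = 133.0 mm.

d = 133 mm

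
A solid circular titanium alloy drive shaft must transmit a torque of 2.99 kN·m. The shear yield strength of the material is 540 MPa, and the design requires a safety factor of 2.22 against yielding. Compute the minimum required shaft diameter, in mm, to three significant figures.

d = 39.7 mm

Allowable shear stress τ_allow = 540/2.22 = 243.2 MPa.
For a solid shaft τ = 16T/(πd³), so d³ = 16T/(π τ_allow) = 16×2990000/(π×243.2) = 62600 mm³.
d = (62600)^(1/3) = 39.71 mm.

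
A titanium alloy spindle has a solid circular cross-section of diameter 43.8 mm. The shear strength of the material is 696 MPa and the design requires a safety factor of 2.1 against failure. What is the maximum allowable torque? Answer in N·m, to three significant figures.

τ_allow = 696/2.1 = 331.4 MPa.
For a solid shaft T_allow = τ_allow·πd³/16; πd³/16 = π×43.8³/16 = 16500 mm³.
T_allow = 331.4×16500 = 5.468×10^6 N·mm = 5468 N·m.

T_allow = 5470 N·m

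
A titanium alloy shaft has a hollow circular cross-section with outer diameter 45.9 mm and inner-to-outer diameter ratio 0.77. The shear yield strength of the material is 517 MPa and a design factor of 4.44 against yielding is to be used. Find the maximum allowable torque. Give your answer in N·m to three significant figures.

τ_allow = 517/4.44 = 116.4 MPa.
For a hollow shaft T_allow = τ_allow·πd_o³(1−k⁴)/16 with 1−k⁴ = 0.6485, so πd_o³(1−k⁴)/16 = 12310 mm³.
T_allow = 116.4×12310 = 1.434×10^6 N·mm = 1434 N·m.

T_allow = 1430 N·m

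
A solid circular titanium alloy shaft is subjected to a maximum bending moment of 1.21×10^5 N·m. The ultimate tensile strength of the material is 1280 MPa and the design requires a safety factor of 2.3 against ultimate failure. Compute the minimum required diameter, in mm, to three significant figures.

d = 130 mm

σ_allow = 1280/2.3 = 556.5 MPa.
For a solid circular section σ = 32M/(πd³), so d³ = 32M/(π σ_allow) = 32×1.2100×10^8/(π×556.5) = 2.215×10^6 mm³.
d = 130.3 mm.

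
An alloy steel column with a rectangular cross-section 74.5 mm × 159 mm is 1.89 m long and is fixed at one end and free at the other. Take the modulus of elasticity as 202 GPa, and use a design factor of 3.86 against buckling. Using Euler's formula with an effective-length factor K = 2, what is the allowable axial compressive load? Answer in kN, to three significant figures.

P_allow = 198 kN

Buckling occurs about the weak axis: I_min = h·b³/12 = 159×74.5³/12 = 5.479×10^6 mm⁴ (b = 74.5 mm is the smaller dimension).
Effective length L_e = KL = 2×1.89 m = 3780 mm.
Euler critical load P_cr = π²EI/L_e² = π²×202000×5.479×10^6/3780² = 764500 N.
P_allow = P_cr/n = 764500/3.86 = 198000 N.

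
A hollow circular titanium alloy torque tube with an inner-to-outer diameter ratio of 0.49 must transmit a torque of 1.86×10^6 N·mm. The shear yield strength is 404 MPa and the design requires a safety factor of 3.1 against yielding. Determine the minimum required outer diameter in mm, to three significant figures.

d_o = 42.6 mm

τ_allow = 404/3.1 = 130.3 MPa.
For a hollow shaft τ = 16T/[πd_o³(1−k⁴)] with k = 0.49, so 1−k⁴ = 0.9424.
d_o³ = 16T/[π τ_allow (1−k⁴)] = 16×1860000/(π×130.3×0.9424) = 77130 mm³.
d_o = 42.57 mm.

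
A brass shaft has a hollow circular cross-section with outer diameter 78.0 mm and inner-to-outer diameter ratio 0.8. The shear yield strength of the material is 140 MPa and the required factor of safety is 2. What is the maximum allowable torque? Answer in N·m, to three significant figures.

T_allow = 3850 N·m

τ_allow = 140/2 = 70.00 MPa.
For a hollow shaft T_allow = τ_allow·πd_o³(1−k⁴)/16 with 1−k⁴ = 0.5904, so πd_o³(1−k⁴)/16 = 55010 mm³.
T_allow = 70.00×55010 = 3.851×10^6 N·mm = 3851 N·m.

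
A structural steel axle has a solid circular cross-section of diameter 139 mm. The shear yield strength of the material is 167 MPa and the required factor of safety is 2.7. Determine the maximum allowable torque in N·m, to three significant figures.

T_allow = 32600 N·m

τ_allow = 167/2.7 = 61.85 MPa.
For a solid shaft T_allow = τ_allow·πd³/16; πd³/16 = π×139³/16 = 527300 mm³.
T_allow = 61.85×527300 = 3.262×10^7 N·mm = 32620 N·m.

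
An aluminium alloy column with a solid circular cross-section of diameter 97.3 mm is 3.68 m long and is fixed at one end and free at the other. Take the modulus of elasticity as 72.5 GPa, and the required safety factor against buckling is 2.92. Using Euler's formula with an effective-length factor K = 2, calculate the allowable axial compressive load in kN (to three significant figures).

I = πd⁴/64 = π×97.3⁴/64 = 4.400×10^6 mm⁴.
Effective length L_e = KL = 2×3.68 m = 7360 mm.
Euler critical load P_cr = π²EI/L_e² = π²×72500×4.400×10^6/7360² = 58120 N.
P_allow = P_cr/n = 58120/2.92 = 19900 N.

P_allow = 19.9 kN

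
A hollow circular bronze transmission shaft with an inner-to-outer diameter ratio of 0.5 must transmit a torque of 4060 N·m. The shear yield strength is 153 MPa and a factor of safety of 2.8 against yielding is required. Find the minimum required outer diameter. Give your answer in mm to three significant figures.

d_o = 73.9 mm

τ_allow = 153/2.8 = 54.64 MPa.
For a hollow shaft τ = 16T/[πd_o³(1−k⁴)] with k = 0.5, so 1−k⁴ = 0.9375.
d_o³ = 16T/[π τ_allow (1−k⁴)] = 16×4060000/(π×54.64×0.9375) = 403600 mm³.
d_o = 73.90 mm.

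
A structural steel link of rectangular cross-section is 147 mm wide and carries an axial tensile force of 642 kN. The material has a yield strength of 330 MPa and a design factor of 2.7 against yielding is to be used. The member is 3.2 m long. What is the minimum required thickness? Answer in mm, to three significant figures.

σ_allow = 330/2.7 = 122.2 MPa.
Required area A = F/σ_allow = 642000/122.2 = 5253 mm².
t = A/w = 5253/147 = 35.73 mm.

t = 35.7 mm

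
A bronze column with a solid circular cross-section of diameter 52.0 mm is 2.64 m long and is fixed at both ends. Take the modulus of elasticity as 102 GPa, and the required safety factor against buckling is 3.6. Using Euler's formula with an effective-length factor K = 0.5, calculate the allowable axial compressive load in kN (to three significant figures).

P_allow = 57.6 kN

I = πd⁴/64 = π×52.0⁴/64 = 358900 mm⁴.
Effective length L_e = KL = 0.5×2.64 m = 1320 mm.
Euler critical load P_cr = π²EI/L_e² = π²×102000×358900/1320² = 207400 N.
P_allow = P_cr/n = 207400/3.6 = 57600 N.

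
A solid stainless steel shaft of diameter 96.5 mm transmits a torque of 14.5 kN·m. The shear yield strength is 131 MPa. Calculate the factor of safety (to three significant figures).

n = 1.59

τ = 16T/(πd³) = 16×1.4500×10^7/(π×96.5³) = 82.18 MPa.
n = τ_limit/τ = 131/82.18 = 1.594.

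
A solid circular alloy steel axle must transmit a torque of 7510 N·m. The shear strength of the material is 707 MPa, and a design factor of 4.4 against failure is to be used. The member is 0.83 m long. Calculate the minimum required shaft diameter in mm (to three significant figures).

Allowable shear stress τ_allow = 707/4.4 = 160.7 MPa.
For a solid shaft τ = 16T/(πd³), so d³ = 16T/(π τ_allow) = 16×7510000/(π×160.7) = 238000 mm³.
d = (238000)^(1/3) = 61.97 mm.

d = 62.0 mm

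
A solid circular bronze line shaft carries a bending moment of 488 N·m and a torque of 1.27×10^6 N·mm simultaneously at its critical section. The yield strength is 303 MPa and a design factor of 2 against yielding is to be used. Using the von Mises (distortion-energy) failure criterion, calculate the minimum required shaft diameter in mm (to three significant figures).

d = 43.2 mm

σ_allow = σ_y/n = 303/2 = 151.5 MPa.
For a solid shaft σ_b = 32M/(πd³) and τ = 16T/(πd³), so the von Mises stress is σ' = (16/πd³)·√(4M²+3T²).
√(4M²+3T²) = √(4×(488000)² + 3×(1.270×10^6)²) = 2.407×10^6 N·mm.
d³ = 16×2.407×10^6/(π×151.5) = 80900 mm³.
d = 43.25 mm.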